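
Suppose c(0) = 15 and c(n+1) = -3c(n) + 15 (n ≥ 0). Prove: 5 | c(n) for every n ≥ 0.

Base case: c(0) = 15 = 5·3, so 5 | c(0).
Assume 5 | c(j), so c(j) = 5t for some integer t.
Then c(j+1) = -3c(j) + 15 = -3·(5t) + 15 = 5(-3t + 3), so 5 | c(j+1).
This completes the inductive step, so 5 | c(n) for all n ≥ 0.

5 | c(n)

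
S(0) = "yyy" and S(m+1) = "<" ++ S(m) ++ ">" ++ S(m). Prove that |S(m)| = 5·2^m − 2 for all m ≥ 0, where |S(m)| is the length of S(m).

Base case: |S(0)| = 3, and 5·2^0 − 2 = 3.
Assume |S(k)| = 5·2^k − 2.
Then |S(k+1)| = 1 + |S(k)| + 1 + |S(k)| = 2|S(k)| + 2 = 2(5·2^k − 2) + 2 = 5·2^{k+1} − 4 + 2 = 5·2^{k+1} − 2.
Hence |S(m)| = 5·2^m − 2 for every m ≥ 0, by induction.

|S(m)| = 5·2^m − 2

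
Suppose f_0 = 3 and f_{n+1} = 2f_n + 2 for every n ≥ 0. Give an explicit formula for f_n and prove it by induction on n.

Claim: f_n = 5·2^n − 2.

Base case: f_0 = 3, and 5·2^0 − 2 = 5 − 2 = 3.
Assume f_m = 5·2^m − 2 for some m ≥ 0.
Then f_{m+1} = 2f_m + 2 = 2·(5·2^m − 2) + 2 = 10·2^m − 4 + 2 = 5·2^{m+1} − 2.
This completes the inductive step, so f_n = 5·2^n − 2 for all n ≥ 0.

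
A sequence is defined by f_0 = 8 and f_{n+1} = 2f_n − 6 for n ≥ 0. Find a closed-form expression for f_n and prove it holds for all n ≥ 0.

Claim: f_n = 2^{n+1} + 6.

Base case: f_0 = 8, and 2^{0+1} + 6 = 2 + 6 = 8.
Assume f_m = 2^{m+1} + 6 for some m ≥ 0.
Then f_{m+1} = 2f_m − 6 = 2·(2^{m+1} + 6) − 6 = 2^{m+2} + 12 − 6 = 2^{m+2} + 6.
This completes the inductive step, so f_n = 2^{n+1} + 6 for all n ≥ 0.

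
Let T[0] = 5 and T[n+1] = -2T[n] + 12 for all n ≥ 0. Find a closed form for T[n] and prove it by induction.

Claim: T[n] = (-2)^n + 4.

Base case: T[0] = 5, and (-2)^0 + 4 = 1 + 4 = 5.
Assume T[m] = (-2)^m + 4 for some m ≥ 0.
Then T[m+1] = -2T[m] + 12 = -2·((-2)^m + 4) + 12 = -2·(-2)^m − 8 + 12 = (-2)^{m+1} + 4.
So the formula holds for m+1, and by induction T[n] = (-2)^n + 4 for all n ≥ 0.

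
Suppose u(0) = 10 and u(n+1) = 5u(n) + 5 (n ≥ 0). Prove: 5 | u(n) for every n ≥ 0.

Base case: u(0) = 10 = 5·2, so 5 | u(0).
Assume 5 | u(k), so u(k) = 5t for some integer t.
Then u(k+1) = 5u(k) + 5 = 5·(5t) + 5 = 5(5t + 1), so 5 | u(k+1).
This completes the inductive step, so 5 | u(n) for all n ≥ 0.

5 | u(n)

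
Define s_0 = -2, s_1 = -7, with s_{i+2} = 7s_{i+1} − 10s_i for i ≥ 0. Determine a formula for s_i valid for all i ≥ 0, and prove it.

Claim: s_i = -5^i − 2^i.

Base cases: s_0 = -2 and -5^0 − 2^0 = -2; s_1 = -7 and -5^1 − 2^1 = -7.
Assume s_t = -5^t − 2^t for all 0 ≤ t ≤ j, where j ≥ 1.
Then s_{j+1} = 7s_j − 10s_{j−1} = 7·(-5^j − 2^j) − 10·(-5^{j−1} − 2^{j−1}) = -(7·5 − 10)5^{j−1} − (7·2 − 10)2^{j−1} = -25·5^{j−1} − 4·2^{j−1} = -5^{j+1} − 2^{j+1}.
So the formula holds for j+1, and by strong induction s_i = -5^i − 2^i for all i ≥ 0.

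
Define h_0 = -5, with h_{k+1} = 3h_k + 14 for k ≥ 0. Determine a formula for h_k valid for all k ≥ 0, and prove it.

Claim: h_k = 2·3^k − 7.

Base case: h_0 = -5, and 2·3^0 − 7 = 2 − 7 = -5.
Assume h_r = 2·3^r − 7 for some r ≥ 0.
Then h_{r+1} = 3h_r + 14 = 3·(2·3^r − 7) + 14 = 6·3^r − 21 + 14 = 2·3^{r+1} − 7.
By induction, h_k = 2·3^k − 7 for all k ≥ 0.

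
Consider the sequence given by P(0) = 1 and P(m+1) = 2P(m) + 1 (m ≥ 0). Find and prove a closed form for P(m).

Claim: P(m) = 2^{m+1} − 1.

Base case: P(0) = 1, and 2^{0+1} − 1 = 2 − 1 = 1.
Assume P(k) = 2^{k+1} − 1 for some k ≥ 0.
Then P(k+1) = 2P(k) + 1 = 2·(2^{k+1} − 1) + 1 = 2^{k+2} − 2 + 1 = 2^{k+2} − 1.
Hence P(m) = 2^{m+1} − 1 for every m ≥ 0, by induction.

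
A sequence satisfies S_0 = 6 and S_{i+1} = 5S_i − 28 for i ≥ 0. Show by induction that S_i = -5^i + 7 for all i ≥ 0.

Base case: S_0 = 6, and -5^0 + 7 = -1 + 7 = 6.
Assume S_m = -5^m + 7 for some m ≥ 0.
Then S_{m+1} = 5S_m − 28 = 5·(-5^m + 7) − 28 = -5^{m+1} + 35 − 28 = -5^{m+1} + 7.
By induction, S_i = -5^i + 7 for all i ≥ 0.

S_i = -5^i + 7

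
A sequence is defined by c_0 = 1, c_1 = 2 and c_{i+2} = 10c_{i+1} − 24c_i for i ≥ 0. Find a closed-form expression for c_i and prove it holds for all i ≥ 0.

Claim: c_i = -6^i + 2·4^i.

Base cases: c_0 = 1 and -6^0 + 2·4^0 = 1; c_1 = 2 and -6^1 + 2·4^1 = 2.
Assume c_j = -6^j + 2·4^j for all 0 ≤ j ≤ k, where k ≥ 1.
Then c_{k+1} = 10c_k − 24c_{k−1} = 10·(-6^k + 2·4^k) − 24·(-6^{k−1} + 2·4^{k−1}) = -(10·6 − 24)6^{k−1} + 2·(10·4 − 24)4^{k−1} = -36·6^{k−1} + 32·4^{k−1} = -6^{k+1} + 2·4^{k+1}.
By strong induction, c_i = -6^i + 2·4^i for all i ≥ 0.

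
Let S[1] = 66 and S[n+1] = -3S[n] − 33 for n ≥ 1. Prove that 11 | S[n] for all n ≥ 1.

Base case: S[1] = 66 = 11·6, so 11 | S[1].
Assume 11 | S[r], so S[r] = 11t for some integer t.
Then S[r+1] = -3S[r] − 33 = -3·(11t) − 33 = 11(-3t − 3), so 11 | S[r+1].
So the property holds for r+1, and by induction 11 | S[n] for all n ≥ 1.

11 | S[n]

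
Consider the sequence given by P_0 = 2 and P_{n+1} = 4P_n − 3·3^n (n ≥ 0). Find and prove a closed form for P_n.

Claim: P_n = -4^n + 3·3^n.

Base case: P_0 = 2, and -4^0 + 3·3^0 = -1 + 3 = 2.
Assume P_m = -4^m + 3·3^m for some m ≥ 0.
Then P_{m+1} = 4P_m − 3·3^m = 4·(-4^m + 3·3^m) − 3·3^m = -4^{m+1} + 12·3^m − 3·3^m = -4^{m+1} + 9·3^m = -4^{m+1} + 3·3^{m+1}.
This completes the inductive step, so P_n = -4^n + 3·3^n for all n ≥ 0.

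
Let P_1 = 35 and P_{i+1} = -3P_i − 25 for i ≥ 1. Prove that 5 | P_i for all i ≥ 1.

Base case: P_1 = 35 = 5·7, so 5 | P_1.
Assume 5 | P_m, so P_m = 5t for some integer t.
Then P_{m+1} = -3P_m − 25 = -3·(5t) − 25 = 5(-3t − 5), so 5 | P_{m+1}.
By induction, 5 | P_i for all i ≥ 1.

5 | P_i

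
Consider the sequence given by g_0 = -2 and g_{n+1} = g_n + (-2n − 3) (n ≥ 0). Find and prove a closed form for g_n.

Claim: g_n = -n^2 − 2n − 2.

Base case: g_0 = -2, and -0^2 − 2·0 − 2 = -2.
Assume g_r = -r^2 − 2r − 2.
Then g_{r+1} = g_r + (-2r − 3) = (-r^2 − 2r − 2) + (-2r − 3) = -r^2 − 4r − 5,
and -(r+1)^2 − 2·(r+1) − 2 = -r^2 − 4r − 5.
Hence g_n = -n^2 − 2n − 2 for every n ≥ 0, by induction.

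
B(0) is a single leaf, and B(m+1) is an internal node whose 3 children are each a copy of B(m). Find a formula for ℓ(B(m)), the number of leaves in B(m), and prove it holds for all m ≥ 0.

Claim: ℓ(B(m)) = 3^m.

Base case: ℓ(B(0)) = 1, and 3^0 = 1.
Assume ℓ(B(j)) = 3^j.
Then ℓ(B(j+1)) = 3·ℓ(B(j)) = 3·3^j = 3^{j+1}.
Hence ℓ(B(m)) = 3^m for every m ≥ 0, by induction.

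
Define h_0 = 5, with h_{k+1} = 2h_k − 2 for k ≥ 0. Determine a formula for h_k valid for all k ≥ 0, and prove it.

Claim: h_k = 3·2^k + 2.

Base case: h_0 = 5, and 3·2^0 + 2 = 3 + 2 = 5.
Assume h_j = 3·2^j + 2 for some j ≥ 0.
Then h_{j+1} = 2h_j − 2 = 2·(3·2^j + 2) − 2 = 6·2^j + 4 − 2 = 3·2^{j+1} + 2.
By induction, h_k = 3·2^k + 2 for all k ≥ 0.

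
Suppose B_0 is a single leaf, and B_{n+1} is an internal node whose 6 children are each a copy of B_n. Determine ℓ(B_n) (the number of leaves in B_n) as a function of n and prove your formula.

Claim: ℓ(B_n) = 6^n.

Base case: ℓ(B_0) = 1, and 6^0 = 1.
Assume ℓ(B_j) = 6^j.
Then ℓ(B_{j+1}) = 6·ℓ(B_j) = 6·6^j = 6^{j+1}.
So the formula holds for j+1, and by induction ℓ(B_n) = 6^n for all n ≥ 0.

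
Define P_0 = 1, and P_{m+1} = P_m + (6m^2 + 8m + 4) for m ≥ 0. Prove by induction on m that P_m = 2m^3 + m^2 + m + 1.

Base case: P_0 = 1, and 2·0^3 + 0^2 + 0 + 1 = 1.
Assume P_j = 2j^3 + j^2 + j + 1.
Then P_{j+1} = P_j + (6j^2 + 8j + 4) = (2j^3 + j^2 + j + 1) + (6j^2 + 8j + 4) = 2j^3 + 7j^2 + 9j + 5,
and 2·(j+1)^3 + (j+1)^2 + (j+1) + 1 = 2j^3 + 7j^2 + 9j + 5.
This completes the inductive step, so P_m = 2m^3 + m^2 + m + 1 for all m ≥ 0.

P_m = 2m^3 + m^2 + m + 1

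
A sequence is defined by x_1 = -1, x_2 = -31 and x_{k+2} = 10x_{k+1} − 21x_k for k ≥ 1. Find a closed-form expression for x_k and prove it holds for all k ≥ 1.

Claim: x_k = -7^k + 2·3^k.

Base cases: x_1 = -1 and -7^1 + 2·3^1 = -1; x_2 = -31 and -7^2 + 2·3^2 = -31.
Assume x_j = -7^j + 2·3^j for all 1 ≤ j ≤ r, where r ≥ 2.
Then x_{r+1} = 10x_r − 21x_{r−1} = 10·(-7^r + 2·3^r) − 21·(-7^{r−1} + 2·3^{r−1}) = -(10·7 − 21)7^{r−1} + 2·(10·3 − 21)3^{r−1} = -49·7^{r−1} + 18·3^{r−1} = -7^{r+1} + 2·3^{r+1}.
This completes the inductive step, so x_k = -7^k + 2·3^k for all k ≥ 1.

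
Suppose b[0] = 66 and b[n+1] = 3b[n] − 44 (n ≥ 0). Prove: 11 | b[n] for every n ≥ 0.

Base case: b[0] = 66 = 11·6, so 11 | b[0].
Assume 11 | b[k], so b[k] = 11t for some integer t.
Then b[k+1] = 3b[k] − 44 = 3·(11t) − 44 = 11(3t − 4), so 11 | b[k+1].
By induction, 11 | b[n] for all n ≥ 0.

11 | b[n]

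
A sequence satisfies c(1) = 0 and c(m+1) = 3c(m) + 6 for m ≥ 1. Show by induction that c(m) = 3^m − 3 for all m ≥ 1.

Base case: c(1) = 0, and 3^1 − 3 = 3 − 3 = 0.
Assume c(k) = 3^k − 3 for some k ≥ 1.
Then c(k+1) = 3c(k) + 6 = 3·(3^k − 3) + 6 = 3^{k+1} − 9 + 6 = 3^{k+1} − 3.
So the formula holds for k+1, and by induction c(m) = 3^m − 3 for all m ≥ 1.

c(m) = 3^m − 3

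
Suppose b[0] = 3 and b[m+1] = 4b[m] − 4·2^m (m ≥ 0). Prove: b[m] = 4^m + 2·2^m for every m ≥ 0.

Base case: b[0] = 3, and 4^0 + 2·2^0 = 1 + 2 = 3.
Assume b[k] = 4^k + 2·2^k for some k ≥ 0.
Then b[k+1] = 4b[k] − 4·2^k = 4·(4^k + 2·2^k) − 4·2^k = 4^{k+1} + 8·2^k − 4·2^k = 4^{k+1} + 4·2^k = 4^{k+1} + 2·2^{k+1}.
By induction, b[m] = 4^m + 2·2^m for all m ≥ 0.

b[m] = 4^m + 2·2^m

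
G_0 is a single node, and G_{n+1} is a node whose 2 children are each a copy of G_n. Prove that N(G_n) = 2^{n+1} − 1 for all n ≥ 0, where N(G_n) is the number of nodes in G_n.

Base case: N(G_0) = 1, and 2^{0+1} − 1 = 1.
Assume N(G_k) = 2^{k+1} − 1.
Then N(G_{k+1}) = 1 + 2N(G_k) = 1 + 2(2^{k+1} − 1) = 2^{k+2} − 2 + 1 = 2^{k+2} − 1.
By induction, N(G_n) = 2^{n+1} − 1 for all n ≥ 0.

N(G_n) = 2^{n+1} − 1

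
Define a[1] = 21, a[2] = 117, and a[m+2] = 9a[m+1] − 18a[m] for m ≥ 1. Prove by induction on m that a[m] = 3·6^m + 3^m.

Base cases: a[1] = 21 and 3·6^1 + 3^1 = 21; a[2] = 117 and 3·6^2 + 3^2 = 117.
Assume a[j] = 3·6^j + 3^j for all 1 ≤ j ≤ r, where r ≥ 2.
Then a[r+1] = 9a[r] − 18a[r−1] = 9·(3·6^r + 3^r) − 18·(3·6^{r−1} + 3^{r−1}) = 3·(9·6 − 18)6^{r−1} + (9·3 − 18)3^{r−1} = 108·6^{r−1} + 9·3^{r−1} = 3·6^{r+1} + 3^{r+1}.
So the formula holds for r+1, and by strong induction a[m] = 3·6^m + 3^m for all m ≥ 1.

a[m] = 3·6^m + 3^m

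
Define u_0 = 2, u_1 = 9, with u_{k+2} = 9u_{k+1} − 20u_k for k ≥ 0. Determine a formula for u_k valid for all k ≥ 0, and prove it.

Claim: u_k = 4^k + 5^k.

Base cases: u_0 = 2 and 4^0 + 5^0 = 2; u_1 = 9 and 4^1 + 5^1 = 9.
Assume u_j = 4^j + 5^j for all 0 ≤ j ≤ r, where r ≥ 1.
Then u_{r+1} = 9u_r − 20u_{r−1} = 9·(4^r + 5^r) − 20·(4^{r−1} + 5^{r−1}) = (9·4 − 20)4^{r−1} + (9·5 − 20)5^{r−1} = 16·4^{r−1} + 25·5^{r−1} = 4^{r+1} + 5^{r+1}.
So the formula holds for r+1, and by strong induction u_k = 4^k + 5^k for all k ≥ 0.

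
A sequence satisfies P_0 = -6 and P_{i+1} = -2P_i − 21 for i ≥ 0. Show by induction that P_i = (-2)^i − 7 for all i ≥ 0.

Base case: P_0 = -6, and (-2)^0 − 7 = 1 − 7 = -6.
Assume P_r = (-2)^r − 7 for some r ≥ 0.
Then P_{r+1} = -2P_r − 21 = -2·((-2)^r − 7) − 21 = -2·(-2)^r + 14 − 21 = (-2)^{r+1} − 7.
This completes the inductive step, so P_i = (-2)^i − 7 for all i ≥ 0.

P_i = (-2)^i − 7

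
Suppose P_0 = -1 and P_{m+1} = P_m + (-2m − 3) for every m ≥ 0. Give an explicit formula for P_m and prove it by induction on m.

Claim: P_m = -m^2 − 2m − 1.

Base case: P_0 = -1, and -0^2 − 2·0 − 1 = -1.
Assume P_r = -r^2 − 2r − 1.
Then P_{r+1} = P_r + (-2r − 3) = (-r^2 − 2r − 1) + (-2r − 3) = -r^2 − 4r − 4,
and -(r+1)^2 − 2·(r+1) − 1 = -r^2 − 4r − 4.
This completes the inductive step, so P_m = -m^2 − 2m − 1 for all m ≥ 0.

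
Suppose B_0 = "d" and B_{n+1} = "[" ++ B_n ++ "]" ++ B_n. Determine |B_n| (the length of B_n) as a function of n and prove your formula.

Claim: |B_n| = 3·2^n − 2.

Base case: |B_0| = 1, and 3·2^0 − 2 = 1.
Assume |B_k| = 3·2^k − 2.
Then |B_{k+1}| = 1 + |B_k| + 1 + |B_k| = 2|B_k| + 2 = 2(3·2^k − 2) + 2 = 3·2^{k+1} − 4 + 2 = 3·2^{k+1} − 2.
Hence |B_n| = 3·2^n − 2 for every n ≥ 0, by induction.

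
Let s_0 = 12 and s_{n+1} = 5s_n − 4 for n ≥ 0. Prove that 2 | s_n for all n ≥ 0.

Base case: s_0 = 12 = 2·6, so 2 | s_0.
Assume 2 | s_j, so s_j = 2t for some integer t.
Then s_{j+1} = 5s_j − 4 = 5·(2t) − 4 = 2(5t − 2), so 2 | s_{j+1}.
By induction, 2 | s_n for all n ≥ 0.

2 | s_n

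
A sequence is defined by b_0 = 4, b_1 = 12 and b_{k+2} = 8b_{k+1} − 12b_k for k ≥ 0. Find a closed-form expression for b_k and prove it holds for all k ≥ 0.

Claim: b_k = 3·2^k + 6^k.

Base cases: b_0 = 4 and 3·2^0 + 6^0 = 4; b_1 = 12 and 3·2^1 + 6^1 = 12.
Assume b_j = 3·2^j + 6^j for all 0 ≤ j ≤ r, where r ≥ 1.
Then b_{r+1} = 8b_r − 12b_{r−1} = 8·(3·2^r + 6^r) − 12·(3·2^{r−1} + 6^{r−1}) = 3·(8·2 − 12)2^{r−1} + (8·6 − 12)6^{r−1} = 12·2^{r−1} + 36·6^{r−1} = 3·2^{r+1} + 6^{r+1}.
By strong induction, b_k = 3·2^k + 6^k for all k ≥ 0.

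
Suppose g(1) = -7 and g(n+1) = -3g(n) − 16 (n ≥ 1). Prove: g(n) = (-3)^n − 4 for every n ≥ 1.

Base case: g(1) = -7, and (-3)^1 − 4 = -3 − 4 = -7.
Assume g(m) = (-3)^m − 4 for some m ≥ 1.
Then g(m+1) = -3g(m) − 16 = -3·((-3)^m − 4) − 16 = -3·(-3)^m + 12 − 16 = (-3)^{m+1} − 4.
So the formula holds for m+1, and by induction g(n) = (-3)^n − 4 for all n ≥ 1.

g(n) = (-3)^n − 4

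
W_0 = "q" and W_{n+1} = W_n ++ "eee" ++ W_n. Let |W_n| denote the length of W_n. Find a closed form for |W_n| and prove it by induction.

Claim: |W_n| = 2^{n+2} − 3.

Base case: |W_0| = 1, and 2^{0+2} − 3 = 1.
Assume |W_m| = 2^{m+2} − 3.
Then |W_{m+1}| = |W_m| + 3 + |W_m| = 2|W_m| + 3 = 2(2^{m+2} − 3) + 3 = 2^{m+3} − 6 + 3 = 2^{m+3} − 3.
By induction, |W_n| = 2^{n+2} − 3 for all n ≥ 0.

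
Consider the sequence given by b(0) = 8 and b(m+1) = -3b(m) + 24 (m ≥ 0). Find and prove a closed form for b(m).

Claim: b(m) = 2·(-3)^m + 6.

Base case: b(0) = 8, and 2·(-3)^0 + 6 = 2 + 6 = 8.
Assume b(j) = 2·(-3)^j + 6 for some j ≥ 0.
Then b(j+1) = -3b(j) + 24 = -3·(2·(-3)^j + 6) + 24 = -6·(-3)^j − 18 + 24 = 2·(-3)^{j+1} + 6.
Hence b(m) = 2·(-3)^m + 6 for every m ≥ 0, by induction.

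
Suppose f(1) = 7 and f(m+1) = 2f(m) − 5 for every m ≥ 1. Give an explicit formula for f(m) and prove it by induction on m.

Claim: f(m) = 2^m + 5.

Base case: f(1) = 7, and 2^1 + 5 = 2 + 5 = 7.
Assume f(j) = 2^j + 5 for some j ≥ 1.
Then f(j+1) = 2f(j) − 5 = 2·(2^j + 5) − 5 = 2^{j+1} + 10 − 5 = 2^{j+1} + 5.
Hence f(m) = 2^m + 5 for every m ≥ 1, by induction.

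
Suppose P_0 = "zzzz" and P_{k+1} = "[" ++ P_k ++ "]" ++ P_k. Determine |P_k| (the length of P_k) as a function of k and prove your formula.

Claim: |P_k| = 6·2^k − 2.

Base case: |P_0| = 4, and 6·2^0 − 2 = 4.
Assume |P_m| = 6·2^m − 2.
Then |P_{m+1}| = 1 + |P_m| + 1 + |P_m| = 2|P_m| + 2 = 2(6·2^m − 2) + 2 = 6·2^{m+1} − 4 + 2 = 6·2^{m+1} − 2.
By induction, |P_k| = 6·2^k − 2 for all k ≥ 0.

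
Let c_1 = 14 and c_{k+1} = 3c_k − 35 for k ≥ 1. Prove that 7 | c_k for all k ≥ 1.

Base case: c_1 = 14 = 7·2, so 7 | c_1.
Assume 7 | c_r, so c_r = 7t for some integer t.
Then c_{r+1} = 3c_r − 35 = 3·(7t) − 35 = 7(3t − 5), so 7 | c_{r+1}.
Hence 7 | c_k for every k ≥ 1, by induction.

7 | c_k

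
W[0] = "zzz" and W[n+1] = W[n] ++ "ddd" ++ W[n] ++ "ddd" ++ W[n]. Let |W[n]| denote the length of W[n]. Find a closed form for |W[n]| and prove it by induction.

Claim: |W[n]| = 6·3^n − 3.

Base case: |W[0]| = 3, and 6·3^0 − 3 = 3.
Assume |W[k]| = 6·3^k − 3.
Then |W[k+1]| = 3|W[k]| + 6 = 3(6·3^k − 3) + 6 = 6·3^{k+1} − 9 + 6 = 6·3^{k+1} − 3.
Hence |W[n]| = 6·3^n − 3 for every n ≥ 0, by induction.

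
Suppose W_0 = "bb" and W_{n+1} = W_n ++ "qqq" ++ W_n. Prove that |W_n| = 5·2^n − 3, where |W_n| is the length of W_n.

Base case: |W_0| = 2, and 5·2^0 − 3 = 2.
Assume |W_m| = 5·2^m − 3.
Then |W_{m+1}| = |W_m| + 3 + |W_m| = 2|W_m| + 3 = 2(5·2^m − 3) + 3 = 5·2^{m+1} − 6 + 3 = 5·2^{m+1} − 3.
This completes the inductive step, so |W_n| = 5·2^n − 3 for all n ≥ 0.

|W_n| = 5·2^n − 3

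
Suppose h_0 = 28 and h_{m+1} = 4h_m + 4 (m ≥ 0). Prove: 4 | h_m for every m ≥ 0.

Base case: h_0 = 28 = 4·7, so 4 | h_0.
Assume 4 | h_j, so h_j = 4t for some integer t.
Then h_{j+1} = 4h_j + 4 = 4·(4t) + 4 = 4(4t + 1), so 4 | h_{j+1}.
So the property holds for j+1, and by induction 4 | h_m for all m ≥ 0.

4 | h_m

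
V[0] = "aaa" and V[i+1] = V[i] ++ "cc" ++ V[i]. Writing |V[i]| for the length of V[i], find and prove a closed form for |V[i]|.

Claim: |V[i]| = 5·2^i − 2.

Base case: |V[0]| = 3, and 5·2^0 − 2 = 3.
Assume |V[j]| = 5·2^j − 2.
Then |V[j+1]| = |V[j]| + 2 + |V[j]| = 2|V[j]| + 2 = 2(5·2^j − 2) + 2 = 5·2^{j+1} − 4 + 2 = 5·2^{j+1} − 2.
This completes the inductive step, so |V[i]| = 5·2^i − 2 for all i ≥ 0.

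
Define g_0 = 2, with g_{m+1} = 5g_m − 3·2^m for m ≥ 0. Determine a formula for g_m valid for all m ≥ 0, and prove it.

Claim: g_m = 5^m + 2^m.

Base case: g_0 = 2, and 5^0 + 2^0 = 1 + 1 = 2.
Assume g_r = 5^r + 2^r for some r ≥ 0.
Then g_{r+1} = 5g_r − 3·2^r = 5·(5^r + 2^r) − 3·2^r = 5^{r+1} + 5·2^r − 3·2^r = 5^{r+1} + 2·2^r = 5^{r+1} + 2^{r+1}.
By induction, g_m = 5^m + 2^m for all m ≥ 0.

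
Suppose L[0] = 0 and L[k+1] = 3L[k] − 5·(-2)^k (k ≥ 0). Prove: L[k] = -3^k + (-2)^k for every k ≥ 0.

Base case: L[0] = 0, and -3^0 + (-2)^0 = -1 + 1 = 0.
Assume L[m] = -3^m + (-2)^m for some m ≥ 0.
Then L[m+1] = 3L[m] − 5·(-2)^m = 3·(-3^m + (-2)^m) − 5·(-2)^m = -3^{m+1} + 3·(-2)^m − 5·(-2)^m = -3^{m+1} − 2·(-2)^m = -3^{m+1} + (-2)^{m+1}.
This completes the inductive step, so L[k] = -3^k + (-2)^k for all k ≥ 0.

L[k] = -3^k + (-2)^k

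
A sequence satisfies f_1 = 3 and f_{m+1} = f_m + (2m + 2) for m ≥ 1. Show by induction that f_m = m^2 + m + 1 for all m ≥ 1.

Base case: f_1 = 3, and 1^2 + 1 + 1 = 3.
Assume f_j = j^2 + j + 1.
Then f_{j+1} = f_j + (2j + 2) = (j^2 + j + 1) + (2j + 2) = j^2 + 3j + 3,
and (j+1)^2 + (j+1) + 1 = j^2 + 3j + 3.
Hence f_m = m^2 + m + 1 for every m ≥ 1, by induction.

f_m = m^2 + m + 1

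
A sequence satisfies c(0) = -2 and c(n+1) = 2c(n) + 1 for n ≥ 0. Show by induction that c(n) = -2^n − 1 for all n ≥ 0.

Base case: c(0) = -2, and -2^0 − 1 = -1 − 1 = -2.
Assume c(k) = -2^k − 1 for some k ≥ 0.
Then c(k+1) = 2c(k) + 1 = 2·(-2^k − 1) + 1 = -2^{k+1} − 2 + 1 = -2^{k+1} − 1.
This completes the inductive step, so c(n) = -2^n − 1 for all n ≥ 0.

c(n) = -2^n − 1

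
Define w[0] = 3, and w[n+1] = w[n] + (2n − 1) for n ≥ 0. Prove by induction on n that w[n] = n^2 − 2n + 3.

Base case: w[0] = 3, and 0^2 − 2·0 + 3 = 3.
Assume w[r] = r^2 − 2r + 3.
Then w[r+1] = w[r] + (2r − 1) = (r^2 − 2r + 3) + (2r − 1) = r^2 + 2,
and (r+1)^2 − 2·(r+1) + 3 = r^2 + 2.
By induction, w[n] = n^2 − 2n + 3 for all n ≥ 0.

w[n] = n^2 − 2n + 3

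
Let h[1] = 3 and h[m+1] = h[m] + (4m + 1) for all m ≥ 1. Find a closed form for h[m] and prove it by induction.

Claim: h[m] = 2m^2 − m + 2.

Base case: h[1] = 3, and 2·1^2 − 1 + 2 = 3.
Assume h[r] = 2r^2 − r + 2.
Then h[r+1] = h[r] + (4r + 1) = (2r^2 − r + 2) + (4r + 1) = 2r^2 + 3r + 3,
and 2·(r+1)^2 − (r+1) + 2 = 2r^2 + 3r + 3.
By induction, h[m] = 2m^2 − m + 2 for all m ≥ 1.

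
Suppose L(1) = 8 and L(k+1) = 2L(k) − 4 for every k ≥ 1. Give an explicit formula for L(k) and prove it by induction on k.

Claim: L(k) = 2^{k+1} + 4.

Base case: L(1) = 8, and 2^{1+1} + 4 = 4 + 4 = 8.
Assume L(r) = 2^{r+1} + 4 for some r ≥ 1.
Then L(r+1) = 2L(r) − 4 = 2·(2^{r+1} + 4) − 4 = 2^{r+2} + 8 − 4 = 2^{r+2} + 4.
So the formula holds for r+1, and by induction L(k) = 2^{k+1} + 4 for all k ≥ 1.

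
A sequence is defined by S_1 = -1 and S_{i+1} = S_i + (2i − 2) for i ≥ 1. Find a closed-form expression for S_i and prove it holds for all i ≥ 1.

Claim: S_i = i^2 − 3i + 1.

Base case: S_1 = -1, and 1^2 − 3·1 + 1 = -1.
Assume S_k = k^2 − 3k + 1.
Then S_{k+1} = S_k + (2k − 2) = (k^2 − 3k + 1) + (2k − 2) = k^2 − k − 1,
and (k+1)^2 − 3·(k+1) + 1 = k^2 − k − 1.
This completes the inductive step, so S_i = i^2 − 3i + 1 for all i ≥ 1.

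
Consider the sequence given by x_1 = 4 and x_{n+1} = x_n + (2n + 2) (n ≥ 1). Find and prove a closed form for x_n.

Claim: x_n = n^2 + n + 2.

Base case: x_1 = 4, and 1^2 + 1 + 2 = 4.
Assume x_r = r^2 + r + 2.
Then x_{r+1} = x_r + (2r + 2) = (r^2 + r + 2) + (2r + 2) = r^2 + 3r + 4,
and (r+1)^2 + (r+1) + 2 = r^2 + 3r + 4.
By induction, x_n = n^2 + n + 2 for all n ≥ 1.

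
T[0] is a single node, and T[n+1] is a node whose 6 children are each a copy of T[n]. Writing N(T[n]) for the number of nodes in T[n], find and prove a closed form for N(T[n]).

Claim: N(T[n]) = (6^{n+1} − 1)/5.

Base case: N(T[0]) = 1, and (6^{0+1} − 1)/5 = 1.
Assume N(T[m]) = (6^{m+1} − 1)/5.
Then N(T[m+1]) = 1 + 6N(T[m]) = 1 + 6·(6^{m+1} − 1)/5 = 1 + (6^{m+2} − 6)/5 = (5 + 6^{m+2} − 6)/5 = (6^{m+2} − 1)/5.
By induction, N(T[n]) = (6^{n+1} − 1)/5 for all n ≥ 0.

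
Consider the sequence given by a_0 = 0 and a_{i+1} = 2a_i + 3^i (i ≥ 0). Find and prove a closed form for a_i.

Claim: a_i = -2^i + 3^i.

Base case: a_0 = 0, and -2^0 + 3^0 = -1 + 1 = 0.
Assume a_k = -2^k + 3^k for some k ≥ 0.
Then a_{k+1} = 2a_k + 3^k = 2·(-2^k + 3^k) + 3^k = -2^{k+1} + 2·3^k + 3^k = -2^{k+1} + 3·3^k = -2^{k+1} + 3^{k+1}.
Hence a_i = -2^i + 3^i for every i ≥ 0, by induction.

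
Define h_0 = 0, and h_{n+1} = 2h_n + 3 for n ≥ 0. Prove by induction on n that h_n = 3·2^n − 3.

Base case: h_0 = 0, and 3·2^0 − 3 = 3 − 3 = 0.
Assume h_r = 3·2^r − 3 for some r ≥ 0.
Then h_{r+1} = 2h_r + 3 = 2·(3·2^r − 3) + 3 = 6·2^r − 6 + 3 = 3·2^{r+1} − 3.
This completes the inductive step, so h_n = 3·2^n − 3 for all n ≥ 0.

h_n = 3·2^n − 3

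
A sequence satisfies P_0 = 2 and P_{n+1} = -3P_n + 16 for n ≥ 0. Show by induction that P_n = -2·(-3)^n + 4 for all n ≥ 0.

Base case: P_0 = 2, and -2·(-3)^0 + 4 = -2 + 4 = 2.
Assume P_r = -2·(-3)^r + 4 for some r ≥ 0.
Then P_{r+1} = -3P_r + 16 = -3·(-2·(-3)^r + 4) + 16 = 6·(-3)^r − 12 + 16 = -2·(-3)^{r+1} + 4.
So the formula holds for r+1, and by induction P_n = -2·(-3)^n + 4 for all n ≥ 0.

P_n = -2·(-3)^n + 4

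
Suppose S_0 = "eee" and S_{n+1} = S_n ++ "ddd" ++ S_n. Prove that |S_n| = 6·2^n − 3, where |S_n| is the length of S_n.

Base case: |S_0| = 3, and 6·2^0 − 3 = 3.
Assume |S_k| = 6·2^k − 3.
Then |S_{k+1}| = |S_k| + 3 + |S_k| = 2|S_k| + 3 = 2(6·2^k − 3) + 3 = 6·2^{k+1} − 6 + 3 = 6·2^{k+1} − 3.
This completes the inductive step, so |S_n| = 6·2^n − 3 for all n ≥ 0.

|S_n| = 6·2^n − 3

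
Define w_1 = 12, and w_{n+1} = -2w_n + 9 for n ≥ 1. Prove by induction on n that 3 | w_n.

Base case: w_1 = 12 = 3·4, so 3 | w_1.
Assume 3 | w_j, so w_j = 3t for some integer t.
Then w_{j+1} = -2w_j + 9 = -2·(3t) + 9 = 3(-2t + 3), so 3 | w_{j+1}.
So the property holds for j+1, and by induction 3 | w_n for all n ≥ 1.

3 | w_n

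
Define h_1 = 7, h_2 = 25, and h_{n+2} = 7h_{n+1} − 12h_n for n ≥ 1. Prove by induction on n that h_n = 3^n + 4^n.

Base cases: h_1 = 7 and 3^1 + 4^1 = 7; h_2 = 25 and 3^2 + 4^2 = 25.
Assume h_j = 3^j + 4^j for all 1 ≤ j ≤ m, where m ≥ 2.
Then h_{m+1} = 7h_m − 12h_{m−1} = 7·(3^m + 4^m) − 12·(3^{m−1} + 4^{m−1}) = (7·3 − 12)3^{m−1} + (7·4 − 12)4^{m−1} = 9·3^{m−1} + 16·4^{m−1} = 3^{m+1} + 4^{m+1}.
By strong induction, h_n = 3^n + 4^n for all n ≥ 1.

h_n = 3^n + 4^n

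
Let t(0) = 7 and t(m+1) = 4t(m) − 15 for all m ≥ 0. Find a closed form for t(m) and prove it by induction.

Claim: t(m) = 2·4^m + 5.

Base case: t(0) = 7, and 2·4^0 + 5 = 2 + 5 = 7.
Assume t(r) = 2·4^r + 5 for some r ≥ 0.
Then t(r+1) = 4t(r) − 15 = 4·(2·4^r + 5) − 15 = 8·4^r + 20 − 15 = 2·4^{r+1} + 5.
So the formula holds for r+1, and by induction t(m) = 2·4^m + 5 for all m ≥ 0.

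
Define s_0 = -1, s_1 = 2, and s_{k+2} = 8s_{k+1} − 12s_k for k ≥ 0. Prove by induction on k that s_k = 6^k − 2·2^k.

Base cases: s_0 = -1 and 6^0 − 2·2^0 = -1; s_1 = 2 and 6^1 − 2·2^1 = 2.
Assume s_j = 6^j − 2·2^j for all 0 ≤ j ≤ r, where r ≥ 1.
Then s_{r+1} = 8s_r − 12s_{r−1} = 8·(6^r − 2·2^r) − 12·(6^{r−1} − 2·2^{r−1}) = (8·6 − 12)6^{r−1} − 2·(8·2 − 12)2^{r−1} = 36·6^{r−1} − 8·2^{r−1} = 6^{r+1} − 2·2^{r+1}.
Hence s_k = 6^k − 2·2^k for every k ≥ 0, by strong induction.

s_k = 6^k − 2·2^k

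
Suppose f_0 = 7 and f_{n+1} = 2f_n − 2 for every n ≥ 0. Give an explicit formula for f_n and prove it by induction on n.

Claim: f_n = 5·2^n + 2.

Base case: f_0 = 7, and 5·2^0 + 2 = 5 + 2 = 7.
Assume f_m = 5·2^m + 2 for some m ≥ 0.
Then f_{m+1} = 2f_m − 2 = 2·(5·2^m + 2) − 2 = 10·2^m + 4 − 2 = 5·2^{m+1} + 2.
Hence f_n = 5·2^n + 2 for every n ≥ 0, by induction.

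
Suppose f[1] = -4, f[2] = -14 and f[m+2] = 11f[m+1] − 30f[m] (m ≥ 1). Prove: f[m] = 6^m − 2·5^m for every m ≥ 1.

Base cases: f[1] = -4 and 6^1 − 2·5^1 = -4; f[2] = -14 and 6^2 − 2·5^2 = -14.
Assume f[j] = 6^j − 2·5^j for all 1 ≤ j ≤ r, where r ≥ 2.
Then f[r+1] = 11f[r] − 30f[r−1] = 11·(6^r − 2·5^r) − 30·(6^{r−1} − 2·5^{r−1}) = (11·6 − 30)6^{r−1} − 2·(11·5 − 30)5^{r−1} = 36·6^{r−1} − 50·5^{r−1} = 6^{r+1} − 2·5^{r+1}.
Hence f[m] = 6^m − 2·5^m for every m ≥ 1, by strong induction.

f[m] = 6^m − 2·5^m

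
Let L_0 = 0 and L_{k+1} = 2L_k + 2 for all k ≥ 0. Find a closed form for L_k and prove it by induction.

Claim: L_k = 2^{k+1} − 2.

Base case: L_0 = 0, and 2^{0+1} − 2 = 2 − 2 = 0.
Assume L_m = 2^{m+1} − 2 for some m ≥ 0.
Then L_{m+1} = 2L_m + 2 = 2·(2^{m+1} − 2) + 2 = 2^{m+2} − 4 + 2 = 2^{m+2} − 2.
Hence L_k = 2^{k+1} − 2 for every k ≥ 0, by induction.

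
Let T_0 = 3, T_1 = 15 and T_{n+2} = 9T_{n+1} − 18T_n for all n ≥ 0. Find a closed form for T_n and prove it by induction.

Claim: T_n = 2·6^n + 3^n.

Base cases: T_0 = 3 and 2·6^0 + 3^0 = 3; T_1 = 15 and 2·6^1 + 3^1 = 15.
Assume T_i = 2·6^i + 3^i for all 0 ≤ i ≤ j, where j ≥ 1.
Then T_{j+1} = 9T_j − 18T_{j−1} = 9·(2·6^j + 3^j) − 18·(2·6^{j−1} + 3^{j−1}) = 2·(9·6 − 18)6^{j−1} + (9·3 − 18)3^{j−1} = 72·6^{j−1} + 9·3^{j−1} = 2·6^{j+1} + 3^{j+1}.
This completes the inductive step, so T_n = 2·6^n + 3^n for all n ≥ 0.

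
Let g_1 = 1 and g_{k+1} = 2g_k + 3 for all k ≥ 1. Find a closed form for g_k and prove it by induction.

Claim: g_k = 2^{k+1} − 3.

Base case: g_1 = 1, and 2^{1+1} − 3 = 4 − 3 = 1.
Assume g_j = 2^{j+1} − 3 for some j ≥ 1.
Then g_{j+1} = 2g_j + 3 = 2·(2^{j+1} − 3) + 3 = 2^{j+2} − 6 + 3 = 2^{j+2} − 3.
So the formula holds for j+1, and by induction g_k = 2^{k+1} − 3 for all k ≥ 1.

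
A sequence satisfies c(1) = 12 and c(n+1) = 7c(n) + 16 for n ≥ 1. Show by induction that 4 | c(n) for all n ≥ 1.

Base case: c(1) = 12 = 4·3, so 4 | c(1).
Assume 4 | c(r), so c(r) = 4t for some integer t.
Then c(r+1) = 7c(r) + 16 = 7·(4t) + 16 = 4(7t + 4), so 4 | c(r+1).
Hence 4 | c(n) for every n ≥ 1, by induction.

4 | c(n)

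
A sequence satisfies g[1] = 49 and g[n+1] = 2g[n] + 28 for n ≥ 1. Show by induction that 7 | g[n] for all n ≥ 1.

Base case: g[1] = 49 = 7·7, so 7 | g[1].
Assume 7 | g[r], so g[r] = 7t for some integer t.
Then g[r+1] = 2g[r] + 28 = 2·(7t) + 28 = 7(2t + 4), so 7 | g[r+1].
By induction, 7 | g[n] for all n ≥ 1.

7 | g[n]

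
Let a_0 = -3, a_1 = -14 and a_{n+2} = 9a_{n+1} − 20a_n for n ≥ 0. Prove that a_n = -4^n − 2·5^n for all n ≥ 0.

Base cases: a_0 = -3 and -4^0 − 2·5^0 = -3; a_1 = -14 and -4^1 − 2·5^1 = -14.
Assume a_j = -4^j − 2·5^j for all 0 ≤ j ≤ k, where k ≥ 1.
Then a_{k+1} = 9a_k − 20a_{k−1} = 9·(-4^k − 2·5^k) − 20·(-4^{k−1} − 2·5^{k−1}) = -(9·4 − 20)4^{k−1} − 2·(9·5 − 20)5^{k−1} = -16·4^{k−1} − 50·5^{k−1} = -4^{k+1} − 2·5^{k+1}.
This completes the inductive step, so a_n = -4^n − 2·5^n for all n ≥ 0.

a_n = -4^n − 2·5^n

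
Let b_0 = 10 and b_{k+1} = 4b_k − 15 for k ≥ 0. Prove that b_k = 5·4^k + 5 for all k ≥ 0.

Base case: b_0 = 10, and 5·4^0 + 5 = 5 + 5 = 10.
Assume b_r = 5·4^r + 5 for some r ≥ 0.
Then b_{r+1} = 4b_r − 15 = 4·(5·4^r + 5) − 15 = 20·4^r + 20 − 15 = 5·4^{r+1} + 5.
By induction, b_k = 5·4^k + 5 for all k ≥ 0.

b_k = 5·4^k + 5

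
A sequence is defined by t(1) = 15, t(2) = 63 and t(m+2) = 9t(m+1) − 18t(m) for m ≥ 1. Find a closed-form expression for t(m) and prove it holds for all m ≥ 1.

Claim: t(m) = 3·3^m + 6^m.

Base cases: t(1) = 15 and 3·3^1 + 6^1 = 15; t(2) = 63 and 3·3^2 + 6^2 = 63.
Assume t(i) = 3·3^i + 6^i for all 1 ≤ i ≤ j, where j ≥ 2.
Then t(j+1) = 9t(j) − 18t(j−1) = 9·(3·3^j + 6^j) − 18·(3·3^{j−1} + 6^{j−1}) = 3·(9·3 − 18)3^{j−1} + (9·6 − 18)6^{j−1} = 27·3^{j−1} + 36·6^{j−1} = 3·3^{j+1} + 6^{j+1}.
Hence t(m) = 3·3^m + 6^m for every m ≥ 1, by strong induction.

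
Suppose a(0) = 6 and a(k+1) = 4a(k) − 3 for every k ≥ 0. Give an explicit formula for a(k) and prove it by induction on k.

Claim: a(k) = 5·4^k + 1.

Base case: a(0) = 6, and 5·4^0 + 1 = 5 + 1 = 6.
Assume a(m) = 5·4^m + 1 for some m ≥ 0.
Then a(m+1) = 4a(m) − 3 = 4·(5·4^m + 1) − 3 = 20·4^m + 4 − 3 = 5·4^{m+1} + 1.
By induction, a(k) = 5·4^k + 1 for all k ≥ 0.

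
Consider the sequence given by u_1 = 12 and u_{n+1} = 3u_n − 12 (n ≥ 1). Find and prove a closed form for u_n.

Claim: u_n = 2·3^n + 6.

Base case: u_1 = 12, and 2·3^1 + 6 = 6 + 6 = 12.
Assume u_j = 2·3^j + 6 for some j ≥ 1.
Then u_{j+1} = 3u_j − 12 = 3·(2·3^j + 6) − 12 = 6·3^j + 18 − 12 = 2·3^{j+1} + 6.
By induction, u_n = 2·3^n + 6 for all n ≥ 1.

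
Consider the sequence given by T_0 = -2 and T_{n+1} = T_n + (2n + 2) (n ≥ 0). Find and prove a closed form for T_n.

Claim: T_n = n^2 + n − 2.

Base case: T_0 = -2, and 0^2 + 0 − 2 = -2.
Assume T_m = m^2 + m − 2.
Then T_{m+1} = T_m + (2m + 2) = (m^2 + m − 2) + (2m + 2) = m^2 + 3m,
and (m+1)^2 + (m+1) − 2 = m^2 + 3m.
Hence T_n = n^2 + n − 2 for every n ≥ 0, by induction.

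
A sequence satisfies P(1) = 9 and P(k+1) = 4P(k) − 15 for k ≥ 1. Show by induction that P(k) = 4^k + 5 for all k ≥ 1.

Base case: P(1) = 9, and 4^1 + 5 = 4 + 5 = 9.
Assume P(r) = 4^r + 5 for some r ≥ 1.
Then P(r+1) = 4P(r) − 15 = 4·(4^r + 5) − 15 = 4^{r+1} + 20 − 15 = 4^{r+1} + 5.
So the formula holds for r+1, and by induction P(k) = 4^k + 5 for all k ≥ 1.

P(k) = 4^k + 5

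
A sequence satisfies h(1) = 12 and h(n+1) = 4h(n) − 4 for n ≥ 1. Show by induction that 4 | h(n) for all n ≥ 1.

Base case: h(1) = 12 = 4·3, so 4 | h(1).
Assume 4 | h(m), so h(m) = 4t for some integer t.
Then h(m+1) = 4h(m) − 4 = 4·(4t) − 4 = 4(4t − 1), so 4 | h(m+1).
By induction, 4 | h(n) for all n ≥ 1.

4 | h(n)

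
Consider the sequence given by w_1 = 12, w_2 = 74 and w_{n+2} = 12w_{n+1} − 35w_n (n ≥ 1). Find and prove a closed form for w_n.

Claim: w_n = 7^n + 5^n.

Base cases: w_1 = 12 and 7^1 + 5^1 = 12; w_2 = 74 and 7^2 + 5^2 = 74.
Assume w_j = 7^j + 5^j for all 1 ≤ j ≤ m, where m ≥ 2.
Then w_{m+1} = 12w_m − 35w_{m−1} = 12·(7^m + 5^m) − 35·(7^{m−1} + 5^{m−1}) = (12·7 − 35)7^{m−1} + (12·5 − 35)5^{m−1} = 49·7^{m−1} + 25·5^{m−1} = 7^{m+1} + 5^{m+1}.
So the formula holds for m+1, and by strong induction w_n = 7^n + 5^n for all n ≥ 1.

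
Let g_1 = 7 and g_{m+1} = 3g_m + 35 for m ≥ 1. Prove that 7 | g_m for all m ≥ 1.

Base case: g_1 = 7 = 7·1, so 7 | g_1.
Assume 7 | g_j, so g_j = 7t for some integer t.
Then g_{j+1} = 3g_j + 35 = 3·(7t) + 35 = 7(3t + 5), so 7 | g_{j+1}.
Hence 7 | g_m for every m ≥ 1, by induction.

7 | g_m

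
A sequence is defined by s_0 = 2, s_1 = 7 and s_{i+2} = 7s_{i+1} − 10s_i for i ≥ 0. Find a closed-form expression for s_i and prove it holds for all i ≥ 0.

Claim: s_i = 2^i + 5^i.

Base cases: s_0 = 2 and 2^0 + 5^0 = 2; s_1 = 7 and 2^1 + 5^1 = 7.
Assume s_j = 2^j + 5^j for all 0 ≤ j ≤ m, where m ≥ 1.
Then s_{m+1} = 7s_m − 10s_{m−1} = 7·(2^m + 5^m) − 10·(2^{m−1} + 5^{m−1}) = (7·2 − 10)2^{m−1} + (7·5 − 10)5^{m−1} = 4·2^{m−1} + 25·5^{m−1} = 2^{m+1} + 5^{m+1}.
Hence s_i = 2^i + 5^i for every i ≥ 0, by strong induction.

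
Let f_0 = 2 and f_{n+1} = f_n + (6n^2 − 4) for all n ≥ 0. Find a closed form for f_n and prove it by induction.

Claim: f_n = 2n^3 − 3n^2 − 3n + 2.

Base case: f_0 = 2, and 2·0^3 − 3·0^2 − 3·0 + 2 = 2.
Assume f_j = 2j^3 − 3j^2 − 3j + 2.
Then f_{j+1} = f_j + (6j^2 − 4) = (2j^3 − 3j^2 − 3j + 2) + (6j^2 − 4) = 2j^3 + 3j^2 − 3j − 2,
and 2·(j+1)^3 − 3·(j+1)^2 − 3·(j+1) + 2 = 2j^3 + 3j^2 − 3j − 2.
By induction, f_n = 2n^3 − 3n^2 − 3n + 2 for all n ≥ 0.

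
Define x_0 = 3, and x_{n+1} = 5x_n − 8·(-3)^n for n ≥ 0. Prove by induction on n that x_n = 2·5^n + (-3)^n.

Base case: x_0 = 3, and 2·5^0 + (-3)^0 = 2 + 1 = 3.
Assume x_j = 2·5^j + (-3)^j for some j ≥ 0.
Then x_{j+1} = 5x_j − 8·(-3)^j = 5·(2·5^j + (-3)^j) − 8·(-3)^j = 2·5^{j+1} + 5·(-3)^j − 8·(-3)^j = 2·5^{j+1} − 3·(-3)^j = 2·5^{j+1} + (-3)^{j+1}.
By induction, x_n = 2·5^n + (-3)^n for all n ≥ 0.

x_n = 2·5^n + (-3)^n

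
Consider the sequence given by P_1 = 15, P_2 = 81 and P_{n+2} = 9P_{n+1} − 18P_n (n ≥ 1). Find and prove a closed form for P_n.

Claim: P_n = 2·6^n + 3^n.

Base cases: P_1 = 15 and 2·6^1 + 3^1 = 15; P_2 = 81 and 2·6^2 + 3^2 = 81.
Assume P_j = 2·6^j + 3^j for all 1 ≤ j ≤ r, where r ≥ 2.
Then P_{r+1} = 9P_r − 18P_{r−1} = 9·(2·6^r + 3^r) − 18·(2·6^{r−1} + 3^{r−1}) = 2·(9·6 − 18)6^{r−1} + (9·3 − 18)3^{r−1} = 72·6^{r−1} + 9·3^{r−1} = 2·6^{r+1} + 3^{r+1}.
By strong induction, P_n = 2·6^n + 3^n for all n ≥ 1.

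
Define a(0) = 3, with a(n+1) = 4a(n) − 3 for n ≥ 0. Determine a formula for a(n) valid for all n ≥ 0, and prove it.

Claim: a(n) = 2·4^n + 1.

Base case: a(0) = 3, and 2·4^0 + 1 = 2 + 1 = 3.
Assume a(r) = 2·4^r + 1 for some r ≥ 0.
Then a(r+1) = 4a(r) − 3 = 4·(2·4^r + 1) − 3 = 8·4^r + 4 − 3 = 2·4^{r+1} + 1.
This completes the inductive step, so a(n) = 2·4^n + 1 for all n ≥ 0.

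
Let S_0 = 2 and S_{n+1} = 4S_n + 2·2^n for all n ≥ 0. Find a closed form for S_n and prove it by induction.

Claim: S_n = 3·4^n − 2^n.

Base case: S_0 = 2, and 3·4^0 − 2^0 = 3 − 1 = 2.
Assume S_r = 3·4^r − 2^r for some r ≥ 0.
Then S_{r+1} = 4S_r + 2·2^r = 4·(3·4^r − 2^r) + 2·2^r = 3·4^{r+1} − 4·2^r + 2·2^r = 3·4^{r+1} − 2·2^r = 3·4^{r+1} − 2^{r+1}.
Hence S_n = 3·4^n − 2^n for every n ≥ 0, by induction.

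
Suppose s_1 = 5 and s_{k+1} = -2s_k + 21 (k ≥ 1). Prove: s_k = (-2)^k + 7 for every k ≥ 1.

Base case: s_1 = 5, and (-2)^1 + 7 = -2 + 7 = 5.
Assume s_r = (-2)^r + 7 for some r ≥ 1.
Then s_{r+1} = -2s_r + 21 = -2·((-2)^r + 7) + 21 = -2·(-2)^r − 14 + 21 = (-2)^{r+1} + 7.
By induction, s_k = (-2)^k + 7 for all k ≥ 1.

s_k = (-2)^k + 7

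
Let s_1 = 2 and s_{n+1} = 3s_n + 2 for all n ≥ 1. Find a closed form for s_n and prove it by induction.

Claim: s_n = 3^n − 1.

Base case: s_1 = 2, and 3^1 − 1 = 3 − 1 = 2.
Assume s_m = 3^m − 1 for some m ≥ 1.
Then s_{m+1} = 3s_m + 2 = 3·(3^m − 1) + 2 = 3^{m+1} − 3 + 2 = 3^{m+1} − 1.
Hence s_n = 3^n − 1 for every n ≥ 1, by induction.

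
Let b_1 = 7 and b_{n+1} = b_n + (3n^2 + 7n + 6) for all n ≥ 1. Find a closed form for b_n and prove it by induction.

Claim: b_n = n^3 + 2n^2 + 3n + 1.

Base case: b_1 = 7, and 1^3 + 2·1^2 + 3·1 + 1 = 7.
Assume b_k = k^3 + 2k^2 + 3k + 1.
Then b_{k+1} = b_k + (3k^2 + 7k + 6) = (k^3 + 2k^2 + 3k + 1) + (3k^2 + 7k + 6) = k^3 + 5k^2 + 10k + 7,
and (k+1)^3 + 2·(k+1)^2 + 3·(k+1) + 1 = k^3 + 5k^2 + 10k + 7.
By induction, b_n = n^3 + 2n^2 + 3n + 1 for all n ≥ 1.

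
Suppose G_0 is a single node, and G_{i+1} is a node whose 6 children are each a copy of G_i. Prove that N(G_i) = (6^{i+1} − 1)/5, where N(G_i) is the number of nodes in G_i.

Base case: N(G_0) = 1, and (6^{0+1} − 1)/5 = 1.
Assume N(G_j) = (6^{j+1} − 1)/5.
Then N(G_{j+1}) = 1 + 6N(G_j) = 1 + 6·(6^{j+1} − 1)/5 = 1 + (6^{j+2} − 6)/5 = (5 + 6^{j+2} − 6)/5 = (6^{j+2} − 1)/5.
So the formula holds for j+1, and by induction N(G_i) = (6^{i+1} − 1)/5 for all i ≥ 0.

N(G_i) = (6^{i+1} − 1)/5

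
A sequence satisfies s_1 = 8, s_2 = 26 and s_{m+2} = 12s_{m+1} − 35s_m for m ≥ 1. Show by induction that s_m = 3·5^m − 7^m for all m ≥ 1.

Base cases: s_1 = 8 and 3·5^1 − 7^1 = 8; s_2 = 26 and 3·5^2 − 7^2 = 26.
Assume s_j = 3·5^j − 7^j for all 1 ≤ j ≤ k, where k ≥ 2.
Then s_{k+1} = 12s_k − 35s_{k−1} = 12·(3·5^k − 7^k) − 35·(3·5^{k−1} − 7^{k−1}) = 3·(12·5 − 35)5^{k−1} − (12·7 − 35)7^{k−1} = 75·5^{k−1} − 49·7^{k−1} = 3·5^{k+1} − 7^{k+1}.
This completes the inductive step, so s_m = 3·5^m − 7^m for all m ≥ 1.

s_m = 3·5^m − 7^m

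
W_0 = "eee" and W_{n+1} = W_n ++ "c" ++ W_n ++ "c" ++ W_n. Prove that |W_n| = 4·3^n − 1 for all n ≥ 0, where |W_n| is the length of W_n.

Base case: |W_0| = 3, and 4·3^0 − 1 = 3.
Assume |W_m| = 4·3^m − 1.
Then |W_{m+1}| = 3|W_m| + 2 = 3(4·3^m − 1) + 2 = 4·3^{m+1} − 3 + 2 = 4·3^{m+1} − 1.
By induction, |W_n| = 4·3^n − 1 for all n ≥ 0.

|W_n| = 4·3^n − 1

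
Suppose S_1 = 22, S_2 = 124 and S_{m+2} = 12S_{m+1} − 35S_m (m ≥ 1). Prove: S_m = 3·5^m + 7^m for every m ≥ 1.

Base cases: S_1 = 22 and 3·5^1 + 7^1 = 22; S_2 = 124 and 3·5^2 + 7^2 = 124.
Assume S_j = 3·5^j + 7^j for all 1 ≤ j ≤ k, where k ≥ 2.
Then S_{k+1} = 12S_k − 35S_{k−1} = 12·(3·5^k + 7^k) − 35·(3·5^{k−1} + 7^{k−1}) = 3·(12·5 − 35)5^{k−1} + (12·7 − 35)7^{k−1} = 75·5^{k−1} + 49·7^{k−1} = 3·5^{k+1} + 7^{k+1}.
By strong induction, S_m = 3·5^m + 7^m for all m ≥ 1.

S_m = 3·5^m + 7^m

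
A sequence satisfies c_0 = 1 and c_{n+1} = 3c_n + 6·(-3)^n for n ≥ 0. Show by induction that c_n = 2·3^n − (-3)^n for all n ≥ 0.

Base case: c_0 = 1, and 2·3^0 − (-3)^0 = 2 − 1 = 1.
Assume c_r = 2·3^r − (-3)^r for some r ≥ 0.
Then c_{r+1} = 3c_r + 6·(-3)^r = 3·(2·3^r − (-3)^r) + 6·(-3)^r = 2·3^{r+1} − 3·(-3)^r + 6·(-3)^r = 2·3^{r+1} + 3·(-3)^r = 2·3^{r+1} − (-3)^{r+1}.
By induction, c_n = 2·3^n − (-3)^n for all n ≥ 0.

c_n = 2·3^n − (-3)^n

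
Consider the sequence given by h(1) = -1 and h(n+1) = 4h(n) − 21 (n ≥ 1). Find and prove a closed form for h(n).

Claim: h(n) = -2·4^n + 7.

Base case: h(1) = -1, and -2·4^1 + 7 = -8 + 7 = -1.
Assume h(k) = -2·4^k + 7 for some k ≥ 1.
Then h(k+1) = 4h(k) − 21 = 4·(-2·4^k + 7) − 21 = -8·4^k + 28 − 21 = -2·4^{k+1} + 7.
This completes the inductive step, so h(n) = -2·4^n + 7 for all n ≥ 1.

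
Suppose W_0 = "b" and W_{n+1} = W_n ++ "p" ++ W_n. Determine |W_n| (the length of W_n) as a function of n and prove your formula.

Claim: |W_n| = 2^{n+1} − 1.

Base case: |W_0| = 1, and 2^{0+1} − 1 = 1.
Assume |W_j| = 2^{j+1} − 1.
Then |W_{j+1}| = |W_j| + 1 + |W_j| = 2|W_j| + 1 = 2(2^{j+1} − 1) + 1 = 2^{j+2} − 2 + 1 = 2^{j+2} − 1.
So the formula holds for j+1, and by induction |W_n| = 2^{n+1} − 1 for all n ≥ 0.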